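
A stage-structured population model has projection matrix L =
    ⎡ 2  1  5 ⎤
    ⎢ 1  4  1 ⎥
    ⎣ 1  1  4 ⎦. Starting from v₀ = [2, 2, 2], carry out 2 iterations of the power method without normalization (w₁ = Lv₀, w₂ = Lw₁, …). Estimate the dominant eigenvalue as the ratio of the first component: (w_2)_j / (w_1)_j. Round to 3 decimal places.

λ ≈ 6.500

w1 = Lv₀ = (2·2 + 1·2 + 5·2; 1·2 + 4·2 + 1·2; 1·2 + 1·2 + 4·2) = (16, 12, 12)
w2 = Lw1 = (2·16 + 1·12 + 5·12; 1·16 + 4·12 + 1·12; 1·16 + 1·12 + 4·12) = (104, 76, 76)
Ratio at component: 104 / 16 = 6.500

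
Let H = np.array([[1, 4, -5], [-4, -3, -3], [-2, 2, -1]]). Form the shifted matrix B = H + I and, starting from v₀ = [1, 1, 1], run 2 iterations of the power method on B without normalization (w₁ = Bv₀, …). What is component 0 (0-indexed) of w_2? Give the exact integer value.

-34

B = H + I has rows (2, 4, -5); (-4, -2, -3); (-2, 2, 0)
w1 = Bv₀ = (1, -9, 0)
w2 = Bw1 = (-34, 14, -20)
Requested component of w2: -34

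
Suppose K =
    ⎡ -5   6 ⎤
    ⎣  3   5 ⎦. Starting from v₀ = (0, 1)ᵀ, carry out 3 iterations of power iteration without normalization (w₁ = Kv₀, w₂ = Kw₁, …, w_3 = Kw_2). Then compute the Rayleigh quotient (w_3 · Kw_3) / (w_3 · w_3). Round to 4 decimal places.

w1 = Kv₀ = (6, 5)
w2 = Kw1 = (0, 43)
w3 = Kw2 = (258, 215)
Kw3 = (0, 1849)
w3·Kw3 = 258·0 + 215·1849 = 397535; w3·w3 = 258·258 + 215·215 = 112789
λ ≈ 397535/112789 = 3.5246

λ ≈ 3.5246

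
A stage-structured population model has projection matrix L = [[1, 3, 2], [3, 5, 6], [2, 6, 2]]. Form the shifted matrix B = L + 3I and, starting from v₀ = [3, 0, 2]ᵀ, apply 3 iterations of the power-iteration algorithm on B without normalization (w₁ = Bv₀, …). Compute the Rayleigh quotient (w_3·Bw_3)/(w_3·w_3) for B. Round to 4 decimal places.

B = L + 3I has rows (4, 3, 2); (3, 8, 6); (2, 6, 5)
w1 = Bv₀ = (16, 21, 16)
w2 = Bw1 = (159, 312, 238)
w3 = Bw2 = (2048, 4401, 3380)
Bw3 = (28155, 61632, 47402)
w3·Bw3 = 489122632; w3·w3 = 34987505; μ ≈ 489122632/34987505 = 13.9799

13.9799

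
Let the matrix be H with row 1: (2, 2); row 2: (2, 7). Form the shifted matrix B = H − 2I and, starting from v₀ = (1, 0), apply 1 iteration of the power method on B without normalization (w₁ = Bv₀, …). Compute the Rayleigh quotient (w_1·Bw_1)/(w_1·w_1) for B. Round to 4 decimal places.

5.0000

B = H − 2I has rows (0, 2); (2, 5)
w1 = Bv₀ = (0, 2)
Bw1 = (4, 10)
w1·Bw1 = 20; w1·w1 = 4; μ ≈ 20/4 = 5.0000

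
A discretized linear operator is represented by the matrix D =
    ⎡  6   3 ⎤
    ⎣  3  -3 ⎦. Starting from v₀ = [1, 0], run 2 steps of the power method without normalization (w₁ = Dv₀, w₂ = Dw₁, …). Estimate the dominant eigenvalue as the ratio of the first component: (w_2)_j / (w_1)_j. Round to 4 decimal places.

w1 = Dv₀ = (6·1 + 3·0; 3·1 + (-3)·0) = (6, 3)
w2 = Dw1 = (6·6 + 3·3; 3·6 + (-3)·3) = (45, 9)
Ratio at component: 45 / 6 = 7.5000

λ ≈ 7.5000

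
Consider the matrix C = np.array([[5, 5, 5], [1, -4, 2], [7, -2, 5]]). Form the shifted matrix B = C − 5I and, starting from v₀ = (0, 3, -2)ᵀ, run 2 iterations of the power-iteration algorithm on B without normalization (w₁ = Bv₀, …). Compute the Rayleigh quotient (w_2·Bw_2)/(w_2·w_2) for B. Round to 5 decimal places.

B = C − 5I has rows (0, 5, 5); (1, -9, 2); (7, -2, 0)
w1 = Bv₀ = (0·0 + 5·3 + 5·(-2); 1·0 + (-9)·3 + 2·(-2); 7·0 + (-2)·3 + 0·(-2)) = (5, -31, -6)
w2 = Bw1 = (0·5 + 5·(-31) + 5·(-6); 1·5 + (-9)·(-31) + 2·(-6); 7·5 + (-2)·(-31) + 0·(-6)) = (-185, 272, 97)
Bw2 = (1845, -2439, -1839)
w2·Bw2 = -1183116; w2·w2 = 117618; μ ≈ -1183116/117618 = -10.05897

-10.05897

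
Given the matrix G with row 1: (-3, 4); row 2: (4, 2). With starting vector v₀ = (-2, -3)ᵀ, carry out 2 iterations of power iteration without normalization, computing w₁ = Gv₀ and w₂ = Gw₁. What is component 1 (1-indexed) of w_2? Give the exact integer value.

-38

w1 = Gv₀ = ((-3)·(-2) + 4·(-3); 4·(-2) + 2·(-3)) = (-6, -14)
w2 = Gw1 = ((-3)·(-6) + 4·(-14); 4·(-6) + 2·(-14)) = (-38, -52)
The requested component of w2 is -38.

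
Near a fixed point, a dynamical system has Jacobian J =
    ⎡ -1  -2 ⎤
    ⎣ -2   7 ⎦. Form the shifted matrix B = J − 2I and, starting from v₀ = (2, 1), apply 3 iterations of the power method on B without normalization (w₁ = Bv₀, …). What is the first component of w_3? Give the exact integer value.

-108

B = J − 2I has rows (-3, -2); (-2, 5)
w1 = Bv₀ = (-8, 1)
w2 = Bw1 = (22, 21)
w3 = Bw2 = (-108, 61)
Requested component of w3: -108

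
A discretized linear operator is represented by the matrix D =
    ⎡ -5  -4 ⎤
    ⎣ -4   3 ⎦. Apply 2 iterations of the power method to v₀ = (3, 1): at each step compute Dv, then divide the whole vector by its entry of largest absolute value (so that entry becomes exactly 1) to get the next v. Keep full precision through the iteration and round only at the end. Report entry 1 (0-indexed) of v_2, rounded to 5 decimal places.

0.37405

Dv0 = (-19.000000, -9.000000); divide by -19.000000 → v1 = (1.000000, 0.473684)
Dv1 = (-6.894737, -2.578947); divide by -6.894737 → v2 = (1.000000, 0.374046)
Requested entry of v2: 49/131 = 0.37405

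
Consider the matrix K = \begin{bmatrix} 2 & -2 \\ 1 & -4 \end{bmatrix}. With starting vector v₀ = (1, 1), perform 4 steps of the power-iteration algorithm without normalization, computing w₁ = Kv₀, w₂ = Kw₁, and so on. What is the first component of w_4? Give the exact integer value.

60

w1 = Kv₀ = (0, -3)
w2 = Kw1 = (6, 12)
w3 = Kw2 = (-12, -42)
w4 = Kw3 = (60, 156)
The requested component of w4 is 60.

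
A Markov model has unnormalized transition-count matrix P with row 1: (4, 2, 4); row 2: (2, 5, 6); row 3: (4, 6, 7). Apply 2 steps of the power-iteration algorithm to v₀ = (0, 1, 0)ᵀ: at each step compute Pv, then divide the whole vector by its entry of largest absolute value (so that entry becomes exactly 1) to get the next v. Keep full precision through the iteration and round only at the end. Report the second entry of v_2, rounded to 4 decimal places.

Pv0 = (2.00000, 5.00000, 6.00000); divide by 6.00000 → v1 = (0.33333, 0.83333, 1.00000)
Pv1 = (7.00000, 10.83333, 13.33333); divide by 13.33333 → v2 = (0.52500, 0.81250, 1.00000)
Requested entry of v2: 65/80 = 0.8125

0.8125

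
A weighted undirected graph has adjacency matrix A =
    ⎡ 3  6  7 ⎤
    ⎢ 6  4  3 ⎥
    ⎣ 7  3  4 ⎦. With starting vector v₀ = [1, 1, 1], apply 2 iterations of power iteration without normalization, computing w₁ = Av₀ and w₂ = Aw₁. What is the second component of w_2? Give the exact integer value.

w1 = Av₀ = (16, 13, 14)
w2 = Aw1 = (224, 190, 207)
The requested component of w2 is 190.

190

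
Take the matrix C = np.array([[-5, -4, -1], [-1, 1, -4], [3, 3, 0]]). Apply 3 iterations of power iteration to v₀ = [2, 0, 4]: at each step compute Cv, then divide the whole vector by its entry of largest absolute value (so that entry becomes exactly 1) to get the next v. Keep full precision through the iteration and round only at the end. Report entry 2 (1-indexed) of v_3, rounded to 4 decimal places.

Cv0 = (-14.00000, -18.00000, 6.00000); divide by -18.00000 → v1 = (0.77778, 1.00000, -0.33333)
Cv1 = (-7.55556, 1.55556, 5.33333); divide by -7.55556 → v2 = (1.00000, -0.20588, -0.70588)
Cv2 = (-3.47059, 1.61765, 2.38235); divide by -3.47059 → v3 = (1.00000, -0.46610, -0.68644)
Requested entry of v3: 220/-472 = -0.4661

-0.4661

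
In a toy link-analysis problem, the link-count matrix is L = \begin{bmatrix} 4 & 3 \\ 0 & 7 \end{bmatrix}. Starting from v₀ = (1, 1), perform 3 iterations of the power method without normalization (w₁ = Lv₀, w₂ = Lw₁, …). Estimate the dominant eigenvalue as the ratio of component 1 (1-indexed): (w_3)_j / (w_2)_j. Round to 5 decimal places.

λ ≈ 7.00000

w1 = Lv₀ = (7, 7)
w2 = Lw1 = (49, 49)
w3 = Lw2 = (343, 343)
Ratio at component: 343 / 49 = 7.00000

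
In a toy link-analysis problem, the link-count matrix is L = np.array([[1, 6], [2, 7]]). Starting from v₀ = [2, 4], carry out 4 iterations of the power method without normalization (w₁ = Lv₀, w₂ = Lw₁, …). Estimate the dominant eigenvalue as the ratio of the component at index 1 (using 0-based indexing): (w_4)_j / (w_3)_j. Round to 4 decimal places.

w1 = Lv₀ = (1·2 + 6·4; 2·2 + 7·4) = (26, 32)
w2 = Lw1 = (1·26 + 6·32; 2·26 + 7·32) = (218, 276)
w3 = Lw2 = (1874, 2368)
w4 = Lw3 = (16082, 20324)
Ratio at component: 20324 / 2368 = 8.5828

8.5828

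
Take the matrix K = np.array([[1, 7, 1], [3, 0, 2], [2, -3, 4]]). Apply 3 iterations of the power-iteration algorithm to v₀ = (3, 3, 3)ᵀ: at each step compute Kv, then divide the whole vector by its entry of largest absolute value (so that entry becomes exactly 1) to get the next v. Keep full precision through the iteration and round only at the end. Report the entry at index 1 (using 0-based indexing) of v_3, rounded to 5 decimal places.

0.58362

Kv0 = (27.000000, 15.000000, 9.000000); divide by 27.000000 → v1 = (1.000000, 0.555556, 0.333333)
Kv1 = (5.222222, 3.666667, 1.666667); divide by 5.222222 → v2 = (1.000000, 0.702128, 0.319149)
Kv2 = (6.234043, 3.638298, 1.170213); divide by 6.234043 → v3 = (1.000000, 0.583618, 0.187713)
Requested entry of v3: 513/879 = 0.58362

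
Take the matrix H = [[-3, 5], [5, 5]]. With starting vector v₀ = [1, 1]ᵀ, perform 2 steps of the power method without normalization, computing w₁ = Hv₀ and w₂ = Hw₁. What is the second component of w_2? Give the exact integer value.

w1 = Hv₀ = ((-3)·1 + 5·1; 5·1 + 5·1) = (2, 10)
w2 = Hw1 = ((-3)·2 + 5·10; 5·2 + 5·10) = (44, 60)
The requested component of w2 is 60.

60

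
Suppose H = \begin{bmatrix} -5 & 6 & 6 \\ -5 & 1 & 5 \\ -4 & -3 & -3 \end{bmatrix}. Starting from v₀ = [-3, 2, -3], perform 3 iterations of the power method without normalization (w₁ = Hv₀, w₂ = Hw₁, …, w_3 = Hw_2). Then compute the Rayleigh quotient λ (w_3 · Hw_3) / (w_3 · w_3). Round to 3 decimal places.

w1 = Hv₀ = (9, 2, 15)
w2 = Hw1 = (57, 32, -87)
w3 = Hw2 = (-615, -688, -63)
Hw3 = (-1431, 2072, 4713)
w3·Hw3 = (-615)·(-1431) + (-688)·2072 + (-63)·4713 = -842390; w3·w3 = (-615)·(-615) + (-688)·(-688) + (-63)·(-63) = 855538
λ ≈ -842390/855538 = -0.985

λ ≈ -0.985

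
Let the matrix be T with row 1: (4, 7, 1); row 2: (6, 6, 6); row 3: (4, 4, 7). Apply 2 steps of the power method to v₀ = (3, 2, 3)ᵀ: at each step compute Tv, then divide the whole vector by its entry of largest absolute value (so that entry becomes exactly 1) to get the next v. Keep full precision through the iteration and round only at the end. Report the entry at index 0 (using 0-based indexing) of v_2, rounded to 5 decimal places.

Tv0 = (29.000000, 48.000000, 41.000000); divide by 48.000000 → v1 = (0.604167, 1.000000, 0.854167)
Tv1 = (10.270833, 14.750000, 12.395833); divide by 14.750000 → v2 = (0.696328, 1.000000, 0.840395)
Requested entry of v2: 493/708 = 0.69633

0.69633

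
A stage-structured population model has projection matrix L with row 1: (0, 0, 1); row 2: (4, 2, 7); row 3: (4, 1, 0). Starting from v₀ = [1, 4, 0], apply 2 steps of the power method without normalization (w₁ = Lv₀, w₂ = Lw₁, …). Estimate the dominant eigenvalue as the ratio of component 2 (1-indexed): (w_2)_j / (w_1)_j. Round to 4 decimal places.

w1 = Lv₀ = (0·1 + 0·4 + 1·0; 4·1 + 2·4 + 7·0; 4·1 + 1·4 + 0·0) = (0, 12, 8)
w2 = Lw1 = (0·0 + 0·12 + 1·8; 4·0 + 2·12 + 7·8; 4·0 + 1·12 + 0·8) = (8, 80, 12)
Ratio at component: 80 / 12 = 6.6667

λ ≈ 6.6667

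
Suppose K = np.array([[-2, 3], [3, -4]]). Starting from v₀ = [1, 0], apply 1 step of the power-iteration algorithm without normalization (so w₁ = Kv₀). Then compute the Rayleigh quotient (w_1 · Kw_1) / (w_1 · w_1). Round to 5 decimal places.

w1 = Kv₀ = ((-2)·1 + 3·0; 3·1 + (-4)·0) = (-2, 3)
Kw1 = (13, -18)
w1·Kw1 = (-2)·13 + 3·(-18) = -80; w1·w1 = (-2)·(-2) + 3·3 = 13
λ ≈ -80/13 = -6.15385

-6.15385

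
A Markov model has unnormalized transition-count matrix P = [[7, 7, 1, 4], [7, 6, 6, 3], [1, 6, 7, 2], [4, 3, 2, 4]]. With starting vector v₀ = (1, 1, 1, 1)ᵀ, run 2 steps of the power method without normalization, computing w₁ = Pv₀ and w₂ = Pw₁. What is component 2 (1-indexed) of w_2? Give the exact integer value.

w1 = Pv₀ = (7·1 + 7·1 + 1·1 + 4·1; 7·1 + 6·1 + 6·1 + 3·1; 1·1 + 6·1 + 7·1 + 2·1; 4·1 + 3·1 + 2·1 + 4·1) = (19, 22, 16, 13)
w2 = Pw1 = (7·19 + 7·22 + 1·16 + 4·13; 7·19 + 6·22 + 6·16 + 3·13; 1·19 + 6·22 + 7·16 + 2·13; 4·19 + 3·22 + 2·16 + 4·13) = (355, 400, 289, 226)
The requested component of w2 is 400.

400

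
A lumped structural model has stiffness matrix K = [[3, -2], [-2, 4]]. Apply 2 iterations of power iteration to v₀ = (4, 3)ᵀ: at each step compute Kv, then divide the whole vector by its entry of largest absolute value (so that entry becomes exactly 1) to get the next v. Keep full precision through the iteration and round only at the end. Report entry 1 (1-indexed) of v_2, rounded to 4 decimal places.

1.0000

Kv0 = (6.00000, 4.00000); divide by 6.00000 → v1 = (1.00000, 0.66667)
Kv1 = (1.66667, 0.66667); divide by 1.66667 → v2 = (1.00000, 0.40000)
Requested entry of v2: 10/10 = 1.0000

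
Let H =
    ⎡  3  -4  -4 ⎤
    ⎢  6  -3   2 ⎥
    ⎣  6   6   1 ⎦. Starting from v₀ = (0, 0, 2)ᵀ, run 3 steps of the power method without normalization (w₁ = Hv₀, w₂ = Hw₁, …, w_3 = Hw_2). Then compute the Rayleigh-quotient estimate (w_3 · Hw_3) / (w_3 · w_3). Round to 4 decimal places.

2.1097

w1 = Hv₀ = (3·0 + (-4)·0 + (-4)·2; 6·0 + (-3)·0 + 2·2; 6·0 + 6·0 + 1·2) = (-8, 4, 2)
w2 = Hw1 = (3·(-8) + (-4)·4 + (-4)·2; 6·(-8) + (-3)·4 + 2·2; 6·(-8) + 6·4 + 1·2) = (-48, -56, -22)
w3 = Hw2 = (168, -164, -646)
Hw3 = (3744, 208, -622)
w3·Hw3 = 168·3744 + (-164)·208 + (-646)·(-622) = 996692; w3·w3 = 168·168 + (-164)·(-164) + (-646)·(-646) = 472436
λ ≈ 996692/472436 = 2.1097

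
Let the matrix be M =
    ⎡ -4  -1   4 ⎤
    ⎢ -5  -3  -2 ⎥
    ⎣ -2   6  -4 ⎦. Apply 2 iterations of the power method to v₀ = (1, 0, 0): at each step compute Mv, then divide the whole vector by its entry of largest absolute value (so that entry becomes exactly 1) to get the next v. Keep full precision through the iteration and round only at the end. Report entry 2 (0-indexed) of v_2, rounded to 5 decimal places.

Mv0 = (-4.000000, -5.000000, -2.000000); divide by -5.000000 → v1 = (0.800000, 1.000000, 0.400000)
Mv1 = (-2.600000, -7.800000, 2.800000); divide by -7.800000 → v2 = (0.333333, 1.000000, -0.358974)
Requested entry of v2: -14/39 = -0.35897

-0.35897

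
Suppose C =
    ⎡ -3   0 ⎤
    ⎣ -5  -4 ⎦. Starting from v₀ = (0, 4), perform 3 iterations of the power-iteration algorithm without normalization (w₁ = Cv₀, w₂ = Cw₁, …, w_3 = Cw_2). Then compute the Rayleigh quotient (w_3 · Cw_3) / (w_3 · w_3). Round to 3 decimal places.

w1 = Cv₀ = ((-3)·0 + 0·4; (-5)·0 + (-4)·4) = (0, -16)
w2 = Cw1 = ((-3)·0 + 0·(-16); (-5)·0 + (-4)·(-16)) = (0, 64)
w3 = Cw2 = (0, -256)
Cw3 = (0, 1024)
w3·Cw3 = 0·0 + (-256)·1024 = -262144; w3·w3 = 0·0 + (-256)·(-256) = 65536
λ ≈ -262144/65536 = -4.000

-4.000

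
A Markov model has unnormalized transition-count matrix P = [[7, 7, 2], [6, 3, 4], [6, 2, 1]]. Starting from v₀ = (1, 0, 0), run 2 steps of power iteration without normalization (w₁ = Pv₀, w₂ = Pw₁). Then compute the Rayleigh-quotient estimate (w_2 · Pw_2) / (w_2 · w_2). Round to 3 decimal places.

13.693

w1 = Pv₀ = (7, 6, 6)
w2 = Pw1 = (103, 84, 60)
Pw2 = (1429, 1110, 846)
w2·Pw2 = 103·1429 + 84·1110 + 60·846 = 291187; w2·w2 = 103·103 + 84·84 + 60·60 = 21265
λ ≈ 291187/21265 = 13.693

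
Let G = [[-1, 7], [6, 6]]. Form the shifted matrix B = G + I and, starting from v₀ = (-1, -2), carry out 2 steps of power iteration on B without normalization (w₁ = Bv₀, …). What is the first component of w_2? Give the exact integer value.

-140

B = G + I has rows (0, 7); (6, 7)
w1 = Bv₀ = (0·(-1) + 7·(-2); 6·(-1) + 7·(-2)) = (-14, -20)
w2 = Bw1 = (0·(-14) + 7·(-20); 6·(-14) + 7·(-20)) = (-140, -224)
Requested component of w2: -140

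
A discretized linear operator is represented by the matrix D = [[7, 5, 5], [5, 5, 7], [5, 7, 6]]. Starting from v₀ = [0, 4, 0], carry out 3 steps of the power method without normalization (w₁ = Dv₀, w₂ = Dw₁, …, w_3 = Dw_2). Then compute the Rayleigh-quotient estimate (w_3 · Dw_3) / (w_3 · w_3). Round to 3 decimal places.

λ ≈ 17.346

w1 = Dv₀ = (20, 20, 28)
w2 = Dw1 = (380, 396, 408)
w3 = Dw2 = (6680, 6736, 7120)
Dw3 = (116040, 116920, 123272)
w3·Dw3 = 6680·116040 + 6736·116920 + 7120·123272 = 2440416960; w3·w3 = 6680·6680 + 6736·6736 + 7120·7120 = 140690496
λ ≈ 2440416960/140690496 = 17.346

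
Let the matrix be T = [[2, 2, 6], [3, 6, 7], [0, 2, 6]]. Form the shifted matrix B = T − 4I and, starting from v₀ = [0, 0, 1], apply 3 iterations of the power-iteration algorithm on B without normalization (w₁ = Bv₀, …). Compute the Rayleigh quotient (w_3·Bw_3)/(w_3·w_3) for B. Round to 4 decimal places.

μ ≈ 6.7274

B = T − 4I has rows (-2, 2, 6); (3, 2, 7); (0, 2, 2)
w1 = Bv₀ = ((-2)·0 + 2·0 + 6·1; 3·0 + 2·0 + 7·1; 0·0 + 2·0 + 2·1) = (6, 7, 2)
w2 = Bw1 = ((-2)·6 + 2·7 + 6·2; 3·6 + 2·7 + 7·2; 0·6 + 2·7 + 2·2) = (14, 46, 18)
w3 = Bw2 = (172, 260, 128)
Bw3 = (944, 1932, 776)
w3·Bw3 = 764016; w3·w3 = 113568; μ ≈ 764016/113568 = 6.7274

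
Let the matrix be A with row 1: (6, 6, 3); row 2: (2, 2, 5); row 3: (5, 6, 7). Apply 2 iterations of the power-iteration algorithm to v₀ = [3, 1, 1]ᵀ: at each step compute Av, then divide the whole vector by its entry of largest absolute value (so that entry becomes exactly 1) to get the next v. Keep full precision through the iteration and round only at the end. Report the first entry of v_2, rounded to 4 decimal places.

Av0 = (27.00000, 13.00000, 28.00000); divide by 28.00000 → v1 = (0.96429, 0.46429, 1.00000)
Av1 = (11.57143, 7.85714, 14.60714); divide by 14.60714 → v2 = (0.79218, 0.53790, 1.00000)
Requested entry of v2: 324/409 = 0.7922

0.7922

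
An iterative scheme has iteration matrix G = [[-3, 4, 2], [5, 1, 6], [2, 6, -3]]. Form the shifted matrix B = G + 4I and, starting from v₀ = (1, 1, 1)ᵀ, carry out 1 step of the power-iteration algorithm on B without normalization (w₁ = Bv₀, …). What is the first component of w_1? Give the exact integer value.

B = G + 4I has rows (1, 4, 2); (5, 5, 6); (2, 6, 1)
w1 = Bv₀ = (7, 16, 9)
Requested component of w1: 7

7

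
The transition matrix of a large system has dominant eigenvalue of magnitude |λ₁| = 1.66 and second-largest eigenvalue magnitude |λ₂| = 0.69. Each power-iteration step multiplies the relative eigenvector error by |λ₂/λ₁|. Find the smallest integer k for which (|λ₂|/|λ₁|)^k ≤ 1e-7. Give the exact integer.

19

|λ₂/λ₁| = 0.69/1.66 = 0.41566
Need k ≥ ln(1e-7) / ln(0.41566) = -16.1181 / -0.8779 ≈ 18.360
Smallest integer k satisfying the bound: 19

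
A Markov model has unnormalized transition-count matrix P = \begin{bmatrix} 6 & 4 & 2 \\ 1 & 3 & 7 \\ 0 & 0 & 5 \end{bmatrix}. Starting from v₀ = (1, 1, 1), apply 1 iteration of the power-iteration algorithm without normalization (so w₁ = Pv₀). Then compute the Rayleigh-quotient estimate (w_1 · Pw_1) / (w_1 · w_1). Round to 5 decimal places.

w1 = Pv₀ = (12, 11, 5)
Pw1 = (126, 80, 25)
w1·Pw1 = 12·126 + 11·80 + 5·25 = 2517; w1·w1 = 12·12 + 11·11 + 5·5 = 290
λ ≈ 2517/290 = 8.67931

λ ≈ 8.67931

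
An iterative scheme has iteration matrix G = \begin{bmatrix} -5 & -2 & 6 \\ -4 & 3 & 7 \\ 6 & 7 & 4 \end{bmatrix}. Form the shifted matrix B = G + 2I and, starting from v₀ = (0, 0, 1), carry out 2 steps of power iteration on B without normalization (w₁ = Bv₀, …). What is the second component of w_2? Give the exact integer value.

B = G + 2I has rows (-3, -2, 6); (-4, 5, 7); (6, 7, 6)
w1 = Bv₀ = (6, 7, 6)
w2 = Bw1 = (4, 53, 121)
Requested component of w2: 53

53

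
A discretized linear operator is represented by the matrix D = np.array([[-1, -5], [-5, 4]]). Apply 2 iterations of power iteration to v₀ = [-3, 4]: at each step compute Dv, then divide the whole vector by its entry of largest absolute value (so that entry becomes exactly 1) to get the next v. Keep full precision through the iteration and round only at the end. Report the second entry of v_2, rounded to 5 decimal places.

Dv0 = (-17.000000, 31.000000); divide by 31.000000 → v1 = (-0.548387, 1.000000)
Dv1 = (-4.451613, 6.741935); divide by 6.741935 → v2 = (-0.660287, 1.000000)
Requested entry of v2: 209/209 = 1.00000

1.00000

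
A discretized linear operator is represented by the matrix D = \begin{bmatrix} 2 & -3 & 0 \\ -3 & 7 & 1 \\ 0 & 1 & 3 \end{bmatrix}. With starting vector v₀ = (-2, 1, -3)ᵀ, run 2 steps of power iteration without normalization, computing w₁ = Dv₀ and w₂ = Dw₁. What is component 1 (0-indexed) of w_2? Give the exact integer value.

w1 = Dv₀ = (-7, 10, -8)
w2 = Dw1 = (-44, 83, -14)
The requested component of w2 is 83.

83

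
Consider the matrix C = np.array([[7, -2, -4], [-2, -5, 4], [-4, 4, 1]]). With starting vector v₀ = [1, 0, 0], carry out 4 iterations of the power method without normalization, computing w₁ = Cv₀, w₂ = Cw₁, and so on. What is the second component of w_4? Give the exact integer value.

w1 = Cv₀ = (7, -2, -4)
w2 = Cw1 = (69, -20, -40)
w3 = Cw2 = (683, -198, -396)
w4 = Cw3 = (6761, -1960, -3920)
The requested component of w4 is -1960.

-1960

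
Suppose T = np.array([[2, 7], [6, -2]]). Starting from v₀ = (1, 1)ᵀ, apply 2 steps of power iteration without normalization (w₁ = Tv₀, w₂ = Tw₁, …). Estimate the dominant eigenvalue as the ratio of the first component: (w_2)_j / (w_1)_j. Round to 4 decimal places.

λ ≈ 5.1111

w1 = Tv₀ = (2·1 + 7·1; 6·1 + (-2)·1) = (9, 4)
w2 = Tw1 = (2·9 + 7·4; 6·9 + (-2)·4) = (46, 46)
Ratio at component: 46 / 9 = 5.1111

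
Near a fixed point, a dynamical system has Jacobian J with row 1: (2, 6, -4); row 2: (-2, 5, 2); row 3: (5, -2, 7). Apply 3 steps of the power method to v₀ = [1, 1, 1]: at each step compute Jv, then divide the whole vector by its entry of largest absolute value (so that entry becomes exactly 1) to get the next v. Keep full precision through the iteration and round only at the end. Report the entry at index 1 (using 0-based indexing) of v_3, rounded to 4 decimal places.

Jv0 = (4.00000, 5.00000, 10.00000); divide by 10.00000 → v1 = (0.40000, 0.50000, 1.00000)
Jv1 = (-0.20000, 3.70000, 8.00000); divide by 8.00000 → v2 = (-0.02500, 0.46250, 1.00000)
Jv2 = (-1.27500, 4.36250, 5.95000); divide by 5.95000 → v3 = (-0.21429, 0.73319, 1.00000)
Requested entry of v3: 349/476 = 0.7332

0.7332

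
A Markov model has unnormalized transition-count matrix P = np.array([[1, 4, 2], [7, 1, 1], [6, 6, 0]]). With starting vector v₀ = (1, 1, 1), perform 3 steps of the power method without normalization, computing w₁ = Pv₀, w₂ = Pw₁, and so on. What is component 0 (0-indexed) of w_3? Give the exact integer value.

w1 = Pv₀ = (1·1 + 4·1 + 2·1; 7·1 + 1·1 + 1·1; 6·1 + 6·1 + 0·1) = (7, 9, 12)
w2 = Pw1 = (1·7 + 4·9 + 2·12; 7·7 + 1·9 + 1·12; 6·7 + 6·9 + 0·12) = (67, 70, 96)
w3 = Pw2 = (539, 635, 822)
The requested component of w3 is 539.

539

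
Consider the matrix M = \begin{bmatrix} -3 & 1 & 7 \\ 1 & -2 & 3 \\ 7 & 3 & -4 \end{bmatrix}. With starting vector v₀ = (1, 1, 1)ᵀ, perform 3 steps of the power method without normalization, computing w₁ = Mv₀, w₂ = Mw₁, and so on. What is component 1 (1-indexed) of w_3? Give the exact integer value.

w1 = Mv₀ = ((-3)·1 + 1·1 + 7·1; 1·1 + (-2)·1 + 3·1; 7·1 + 3·1 + (-4)·1) = (5, 2, 6)
w2 = Mw1 = ((-3)·5 + 1·2 + 7·6; 1·5 + (-2)·2 + 3·6; 7·5 + 3·2 + (-4)·6) = (29, 19, 17)
w3 = Mw2 = (51, 42, 192)
The requested component of w3 is 51.

51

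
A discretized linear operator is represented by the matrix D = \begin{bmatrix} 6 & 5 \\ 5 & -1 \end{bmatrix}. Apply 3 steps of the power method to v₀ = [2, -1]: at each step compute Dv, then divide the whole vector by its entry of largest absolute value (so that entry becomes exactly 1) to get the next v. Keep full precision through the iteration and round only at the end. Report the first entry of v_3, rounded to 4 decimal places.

1.0000

Dv0 = (7.00000, 11.00000); divide by 11.00000 → v1 = (0.63636, 1.00000)
Dv1 = (8.81818, 2.18182); divide by 8.81818 → v2 = (1.00000, 0.24742)
Dv2 = (7.23711, 4.75258); divide by 7.23711 → v3 = (1.00000, 0.65670)
Requested entry of v3: 702/702 = 1.0000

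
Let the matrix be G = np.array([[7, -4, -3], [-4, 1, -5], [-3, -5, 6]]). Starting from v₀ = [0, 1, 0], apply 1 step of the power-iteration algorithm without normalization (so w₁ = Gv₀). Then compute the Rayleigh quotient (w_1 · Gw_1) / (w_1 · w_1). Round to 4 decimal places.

w1 = Gv₀ = (7·0 + (-4)·1 + (-3)·0; (-4)·0 + 1·1 + (-5)·0; (-3)·0 + (-5)·1 + 6·0) = (-4, 1, -5)
Gw1 = (-17, 42, -23)
w1·Gw1 = (-4)·(-17) + 1·42 + (-5)·(-23) = 225; w1·w1 = (-4)·(-4) + 1·1 + (-5)·(-5) = 42
λ ≈ 225/42 = 5.3571

λ ≈ 5.3571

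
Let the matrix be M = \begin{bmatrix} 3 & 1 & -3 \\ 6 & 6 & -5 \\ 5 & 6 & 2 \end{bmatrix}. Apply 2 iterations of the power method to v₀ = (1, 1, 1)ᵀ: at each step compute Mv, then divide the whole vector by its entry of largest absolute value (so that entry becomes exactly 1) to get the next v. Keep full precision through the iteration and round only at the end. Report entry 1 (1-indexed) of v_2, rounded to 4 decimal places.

-0.3973

Mv0 = (1.00000, 7.00000, 13.00000); divide by 13.00000 → v1 = (0.07692, 0.53846, 1.00000)
Mv1 = (-2.23077, -1.30769, 5.61538); divide by 5.61538 → v2 = (-0.39726, -0.23288, 1.00000)
Requested entry of v2: -29/73 = -0.3973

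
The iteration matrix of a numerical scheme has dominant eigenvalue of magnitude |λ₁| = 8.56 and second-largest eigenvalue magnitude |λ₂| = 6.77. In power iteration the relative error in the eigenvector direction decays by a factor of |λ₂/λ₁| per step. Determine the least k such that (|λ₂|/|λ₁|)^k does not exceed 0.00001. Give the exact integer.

|λ₂/λ₁| = 6.77/8.56 = 0.79089
Need k ≥ ln(0.00001) / ln(0.79089) = -11.5129 / -0.2346 ≈ 49.075
Smallest integer k satisfying the bound: 50

50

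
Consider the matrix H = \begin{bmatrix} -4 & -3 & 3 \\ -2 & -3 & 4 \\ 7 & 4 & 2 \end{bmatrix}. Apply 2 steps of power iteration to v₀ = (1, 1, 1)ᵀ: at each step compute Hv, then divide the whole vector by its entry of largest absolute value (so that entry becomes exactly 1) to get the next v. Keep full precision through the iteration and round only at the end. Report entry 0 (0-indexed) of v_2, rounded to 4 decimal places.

0.9206

Hv0 = (-4.00000, -1.00000, 13.00000); divide by 13.00000 → v1 = (-0.30769, -0.07692, 1.00000)
Hv1 = (4.46154, 4.84615, -0.46154); divide by 4.84615 → v2 = (0.92063, 1.00000, -0.09524)
Requested entry of v2: 58/63 = 0.9206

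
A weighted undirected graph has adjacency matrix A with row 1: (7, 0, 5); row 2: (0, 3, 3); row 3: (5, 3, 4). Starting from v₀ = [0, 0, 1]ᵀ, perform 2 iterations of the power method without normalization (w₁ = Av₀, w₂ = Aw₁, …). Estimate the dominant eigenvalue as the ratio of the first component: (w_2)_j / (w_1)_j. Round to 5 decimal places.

λ ≈ 11.00000

w1 = Av₀ = (5, 3, 4)
w2 = Aw1 = (55, 21, 50)
Ratio at component: 55 / 5 = 11.00000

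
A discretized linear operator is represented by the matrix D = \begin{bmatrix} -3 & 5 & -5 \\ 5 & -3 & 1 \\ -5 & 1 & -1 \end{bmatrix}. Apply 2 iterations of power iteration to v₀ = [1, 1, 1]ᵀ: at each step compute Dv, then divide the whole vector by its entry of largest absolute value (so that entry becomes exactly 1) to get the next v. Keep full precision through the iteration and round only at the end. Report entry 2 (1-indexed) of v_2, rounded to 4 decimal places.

-0.5918

Dv0 = (-3.00000, 3.00000, -5.00000); divide by -5.00000 → v1 = (0.60000, -0.60000, 1.00000)
Dv1 = (-9.80000, 5.80000, -4.60000); divide by -9.80000 → v2 = (1.00000, -0.59184, 0.46939)
Requested entry of v2: -29/49 = -0.5918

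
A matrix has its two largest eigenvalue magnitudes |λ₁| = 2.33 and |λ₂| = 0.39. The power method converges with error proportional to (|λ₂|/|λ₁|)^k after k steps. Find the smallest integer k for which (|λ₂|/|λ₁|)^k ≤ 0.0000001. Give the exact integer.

10

|λ₂/λ₁| = 0.39/2.33 = 0.16738
Need k ≥ ln(0.0000001) / ln(0.16738) = -16.1181 / -1.7875 ≈ 9.017
Smallest integer k satisfying the bound: 10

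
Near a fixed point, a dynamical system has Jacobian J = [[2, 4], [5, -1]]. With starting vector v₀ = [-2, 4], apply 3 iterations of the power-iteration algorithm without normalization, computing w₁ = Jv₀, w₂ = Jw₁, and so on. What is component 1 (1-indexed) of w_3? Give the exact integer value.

w1 = Jv₀ = (2·(-2) + 4·4; 5·(-2) + (-1)·4) = (12, -14)
w2 = Jw1 = (2·12 + 4·(-14); 5·12 + (-1)·(-14)) = (-32, 74)
w3 = Jw2 = (232, -234)
The requested component of w3 is 232.

232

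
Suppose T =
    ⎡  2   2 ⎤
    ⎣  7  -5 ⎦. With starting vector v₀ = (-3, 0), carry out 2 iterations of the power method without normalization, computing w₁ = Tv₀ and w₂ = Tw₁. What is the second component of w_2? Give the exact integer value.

63

w1 = Tv₀ = (2·(-3) + 2·0; 7·(-3) + (-5)·0) = (-6, -21)
w2 = Tw1 = (2·(-6) + 2·(-21); 7·(-6) + (-5)·(-21)) = (-54, 63)
The requested component of w2 is 63.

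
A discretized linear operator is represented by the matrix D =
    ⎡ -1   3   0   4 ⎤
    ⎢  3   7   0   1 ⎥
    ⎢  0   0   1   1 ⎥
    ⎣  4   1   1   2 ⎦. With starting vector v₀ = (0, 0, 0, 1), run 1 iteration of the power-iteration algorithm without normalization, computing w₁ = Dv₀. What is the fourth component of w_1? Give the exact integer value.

2

w1 = Dv₀ = ((-1)·0 + 3·0 + 0·0 + 4·1; 3·0 + 7·0 + 0·0 + 1·1; 0·0 + 0·0 + 1·0 + 1·1; 4·0 + 1·0 + 1·0 + 2·1) = (4, 1, 1, 2)
The requested component of w1 is 2.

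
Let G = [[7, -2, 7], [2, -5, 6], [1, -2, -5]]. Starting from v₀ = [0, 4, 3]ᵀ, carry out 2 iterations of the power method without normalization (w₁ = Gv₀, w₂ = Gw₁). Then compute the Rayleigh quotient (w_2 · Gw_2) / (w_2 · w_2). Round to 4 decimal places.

w1 = Gv₀ = (13, -2, -23)
w2 = Gw1 = (-66, -102, 132)
Gw2 = (666, 1170, -522)
w2·Gw2 = (-66)·666 + (-102)·1170 + 132·(-522) = -232200; w2·w2 = (-66)·(-66) + (-102)·(-102) + 132·132 = 32184
λ ≈ -232200/32184 = -7.2148

-7.2148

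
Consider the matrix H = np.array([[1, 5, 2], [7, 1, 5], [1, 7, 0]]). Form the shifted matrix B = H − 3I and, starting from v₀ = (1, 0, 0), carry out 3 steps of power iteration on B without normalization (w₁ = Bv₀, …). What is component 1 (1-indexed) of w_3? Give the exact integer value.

B = H − 3I has rows (-2, 5, 2); (7, -2, 5); (1, 7, -3)
w1 = Bv₀ = (-2, 7, 1)
w2 = Bw1 = (41, -23, 44)
w3 = Bw2 = (-109, 553, -252)
Requested component of w3: -109

-109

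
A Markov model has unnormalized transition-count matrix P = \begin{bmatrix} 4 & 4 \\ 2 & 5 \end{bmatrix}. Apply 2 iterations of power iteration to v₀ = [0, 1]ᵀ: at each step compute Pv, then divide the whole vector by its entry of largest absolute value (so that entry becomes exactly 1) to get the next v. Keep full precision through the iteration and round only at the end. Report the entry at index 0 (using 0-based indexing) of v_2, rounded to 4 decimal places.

1.0000

Pv0 = (4.00000, 5.00000); divide by 5.00000 → v1 = (0.80000, 1.00000)
Pv1 = (7.20000, 6.60000); divide by 7.20000 → v2 = (1.00000, 0.91667)
Requested entry of v2: 36/36 = 1.0000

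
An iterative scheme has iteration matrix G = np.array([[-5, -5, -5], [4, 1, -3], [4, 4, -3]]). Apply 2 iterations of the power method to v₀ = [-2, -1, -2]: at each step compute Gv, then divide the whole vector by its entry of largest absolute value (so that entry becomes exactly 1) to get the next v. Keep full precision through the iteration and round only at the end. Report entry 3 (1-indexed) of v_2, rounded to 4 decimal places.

0.9217

Gv0 = (25.00000, -3.00000, -6.00000); divide by 25.00000 → v1 = (1.00000, -0.12000, -0.24000)
Gv1 = (-3.20000, 4.60000, 4.24000); divide by 4.60000 → v2 = (-0.69565, 1.00000, 0.92174)
Requested entry of v2: 106/115 = 0.9217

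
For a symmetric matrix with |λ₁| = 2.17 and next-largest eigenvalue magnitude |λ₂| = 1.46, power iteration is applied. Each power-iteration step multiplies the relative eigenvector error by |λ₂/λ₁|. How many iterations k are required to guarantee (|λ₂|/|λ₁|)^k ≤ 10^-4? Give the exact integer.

24

|λ₂/λ₁| = 1.46/2.17 = 0.67281
Need k ≥ ln(10^-4) / ln(0.67281) = -9.2103 / -0.3963 ≈ 23.241
Smallest integer k satisfying the bound: 24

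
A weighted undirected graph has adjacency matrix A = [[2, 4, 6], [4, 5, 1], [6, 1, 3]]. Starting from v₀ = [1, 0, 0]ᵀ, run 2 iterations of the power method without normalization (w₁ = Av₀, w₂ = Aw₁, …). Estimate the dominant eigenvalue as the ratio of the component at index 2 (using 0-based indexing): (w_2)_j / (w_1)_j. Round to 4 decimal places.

w1 = Av₀ = (2, 4, 6)
w2 = Aw1 = (56, 34, 34)
Ratio at component: 34 / 6 = 5.6667

λ ≈ 5.6667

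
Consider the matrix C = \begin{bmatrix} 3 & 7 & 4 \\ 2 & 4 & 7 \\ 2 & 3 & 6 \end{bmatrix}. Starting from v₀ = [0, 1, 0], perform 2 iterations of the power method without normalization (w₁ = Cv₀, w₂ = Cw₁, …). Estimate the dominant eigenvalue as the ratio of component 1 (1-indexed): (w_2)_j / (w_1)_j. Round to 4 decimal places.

w1 = Cv₀ = (7, 4, 3)
w2 = Cw1 = (61, 51, 44)
Ratio at component: 61 / 7 = 8.7143

λ ≈ 8.7143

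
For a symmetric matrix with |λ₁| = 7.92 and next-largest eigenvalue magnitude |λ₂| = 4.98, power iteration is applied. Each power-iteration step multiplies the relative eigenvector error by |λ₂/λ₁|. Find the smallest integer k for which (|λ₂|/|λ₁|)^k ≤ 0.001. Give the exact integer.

15

|λ₂/λ₁| = 4.98/7.92 = 0.62879
Need k ≥ ln(0.001) / ln(0.62879) = -6.9078 / -0.4640 ≈ 14.889
Smallest integer k satisfying the bound: 15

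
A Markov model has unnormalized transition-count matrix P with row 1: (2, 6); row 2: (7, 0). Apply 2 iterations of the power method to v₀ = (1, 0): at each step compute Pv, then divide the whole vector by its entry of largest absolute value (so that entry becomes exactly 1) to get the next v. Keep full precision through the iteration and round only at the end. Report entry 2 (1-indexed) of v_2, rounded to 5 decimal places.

Pv0 = (2.000000, 7.000000); divide by 7.000000 → v1 = (0.285714, 1.000000)
Pv1 = (6.571429, 2.000000); divide by 6.571429 → v2 = (1.000000, 0.304348)
Requested entry of v2: 14/46 = 0.30435

0.30435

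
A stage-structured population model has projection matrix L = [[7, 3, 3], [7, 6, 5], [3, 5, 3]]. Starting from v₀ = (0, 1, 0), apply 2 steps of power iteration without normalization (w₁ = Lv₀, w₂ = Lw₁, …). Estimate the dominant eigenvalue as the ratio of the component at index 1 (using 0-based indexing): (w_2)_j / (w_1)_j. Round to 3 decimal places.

w1 = Lv₀ = (3, 6, 5)
w2 = Lw1 = (54, 82, 54)
Ratio at component: 82 / 6 = 13.667

13.667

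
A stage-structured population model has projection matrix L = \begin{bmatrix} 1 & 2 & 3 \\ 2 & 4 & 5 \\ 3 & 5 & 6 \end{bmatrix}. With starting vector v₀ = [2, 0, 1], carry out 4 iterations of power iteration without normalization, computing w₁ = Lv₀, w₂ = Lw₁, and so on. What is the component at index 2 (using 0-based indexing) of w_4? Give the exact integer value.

17005

w1 = Lv₀ = (5, 9, 12)
w2 = Lw1 = (59, 106, 132)
w3 = Lw2 = (667, 1202, 1499)
w4 = Lw3 = (7568, 13637, 17005)
The requested component of w4 is 17005.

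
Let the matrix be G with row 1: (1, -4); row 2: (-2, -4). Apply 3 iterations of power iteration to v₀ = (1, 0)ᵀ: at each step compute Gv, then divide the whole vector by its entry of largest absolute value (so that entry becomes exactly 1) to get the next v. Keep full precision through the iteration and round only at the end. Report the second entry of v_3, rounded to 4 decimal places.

Gv0 = (1.00000, -2.00000); divide by -2.00000 → v1 = (-0.50000, 1.00000)
Gv1 = (-4.50000, -3.00000); divide by -4.50000 → v2 = (1.00000, 0.66667)
Gv2 = (-1.66667, -4.66667); divide by -4.66667 → v3 = (0.35714, 1.00000)
Requested entry of v3: -42/-42 = 1.0000

1.0000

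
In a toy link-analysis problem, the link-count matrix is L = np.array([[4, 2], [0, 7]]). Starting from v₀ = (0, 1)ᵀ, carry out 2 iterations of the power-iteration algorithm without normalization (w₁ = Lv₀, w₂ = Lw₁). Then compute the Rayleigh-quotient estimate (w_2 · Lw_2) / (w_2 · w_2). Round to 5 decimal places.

λ ≈ 7.24402

w1 = Lv₀ = (4·0 + 2·1; 0·0 + 7·1) = (2, 7)
w2 = Lw1 = (4·2 + 2·7; 0·2 + 7·7) = (22, 49)
Lw2 = (186, 343)
w2·Lw2 = 22·186 + 49·343 = 20899; w2·w2 = 22·22 + 49·49 = 2885
λ ≈ 20899/2885 = 7.24402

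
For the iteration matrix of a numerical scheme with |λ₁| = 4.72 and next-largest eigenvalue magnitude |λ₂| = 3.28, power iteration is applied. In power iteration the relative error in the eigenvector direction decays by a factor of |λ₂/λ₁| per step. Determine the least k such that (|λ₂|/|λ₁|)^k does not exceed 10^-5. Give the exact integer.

32

|λ₂/λ₁| = 3.28/4.72 = 0.69492
Need k ≥ ln(10^-5) / ln(0.69492) = -11.5129 / -0.3640 ≈ 31.632
Smallest integer k satisfying the bound: 32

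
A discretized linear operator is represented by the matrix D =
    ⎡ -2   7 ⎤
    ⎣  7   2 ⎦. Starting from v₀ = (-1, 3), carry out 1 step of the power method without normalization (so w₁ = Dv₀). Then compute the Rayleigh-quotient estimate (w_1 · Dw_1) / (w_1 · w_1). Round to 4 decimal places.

-2.6000

w1 = Dv₀ = ((-2)·(-1) + 7·3; 7·(-1) + 2·3) = (23, -1)
Dw1 = (-53, 159)
w1·Dw1 = 23·(-53) + (-1)·159 = -1378; w1·w1 = 23·23 + (-1)·(-1) = 530
λ ≈ -1378/530 = -2.6000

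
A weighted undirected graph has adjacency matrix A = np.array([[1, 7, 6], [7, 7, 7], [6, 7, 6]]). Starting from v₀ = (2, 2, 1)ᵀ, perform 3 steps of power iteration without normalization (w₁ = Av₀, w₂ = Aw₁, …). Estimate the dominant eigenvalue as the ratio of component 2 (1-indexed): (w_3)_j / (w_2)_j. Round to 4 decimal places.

18.5506

w1 = Av₀ = (1·2 + 7·2 + 6·1; 7·2 + 7·2 + 7·1; 6·2 + 7·2 + 6·1) = (22, 35, 32)
w2 = Aw1 = (1·22 + 7·35 + 6·32; 7·22 + 7·35 + 7·32; 6·22 + 7·35 + 6·32) = (459, 623, 569)
w3 = Aw2 = (8234, 11557, 10529)
Ratio at component: 11557 / 623 = 18.5506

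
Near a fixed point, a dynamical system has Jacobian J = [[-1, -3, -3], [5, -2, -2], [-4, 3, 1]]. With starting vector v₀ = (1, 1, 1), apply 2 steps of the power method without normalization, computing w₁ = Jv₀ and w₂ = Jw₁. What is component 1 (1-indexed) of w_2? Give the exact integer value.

w1 = Jv₀ = ((-1)·1 + (-3)·1 + (-3)·1; 5·1 + (-2)·1 + (-2)·1; (-4)·1 + 3·1 + 1·1) = (-7, 1, 0)
w2 = Jw1 = ((-1)·(-7) + (-3)·1 + (-3)·0; 5·(-7) + (-2)·1 + (-2)·0; (-4)·(-7) + 3·1 + 1·0) = (4, -37, 31)
The requested component of w2 is 4.

4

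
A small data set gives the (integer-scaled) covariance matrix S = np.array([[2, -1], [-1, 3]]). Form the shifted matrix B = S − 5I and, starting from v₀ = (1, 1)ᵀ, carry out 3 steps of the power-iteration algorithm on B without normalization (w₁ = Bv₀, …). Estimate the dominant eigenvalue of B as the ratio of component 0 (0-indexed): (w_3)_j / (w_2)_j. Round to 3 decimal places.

B = S − 5I has rows (-3, -1); (-1, -2)
w1 = Bv₀ = ((-3)·1 + (-1)·1; (-1)·1 + (-2)·1) = (-4, -3)
w2 = Bw1 = ((-3)·(-4) + (-1)·(-3); (-1)·(-4) + (-2)·(-3)) = (15, 10)
w3 = Bw2 = (-55, -35)
Ratio: -55/15 = -3.667

μ ≈ -3.667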